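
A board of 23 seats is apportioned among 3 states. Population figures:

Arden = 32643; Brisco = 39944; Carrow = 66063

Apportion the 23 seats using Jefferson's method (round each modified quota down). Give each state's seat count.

Arden: 5, Brisco: 7, Carrow: 11

Standard divisor 138650/23 ≈ 6028.261; standard quotas: Arden 5.415, Brisco 6.626, Carrow 10.959.
Rounding down gives 5, 6, 10 = 21 seats, so the divisor must be adjusted.
With modified divisor 5600: modified quotas Arden 5.829, Brisco 7.133, Carrow 11.797.
Rounding down: Arden 5, Brisco 7, Carrow 11 (total 23).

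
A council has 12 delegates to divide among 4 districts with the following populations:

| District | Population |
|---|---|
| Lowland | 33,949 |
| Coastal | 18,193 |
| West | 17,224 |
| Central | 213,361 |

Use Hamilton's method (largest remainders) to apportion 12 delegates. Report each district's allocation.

Total 282727; standard divisor 282727/12 ≈ 23560.583.
Standard quotas: Lowland 1.4409, Coastal 0.7722, West 0.7311, Central 9.0558.
Lower quotas: Lowland 1, Coastal 0, West 0, Central 9 (sum 10, leaving 2 seats).
Remainders in descending order: Coastal 0.7722, West 0.7311, Lowland 0.4409, Central 0.0558.
The surplus seats go to Coastal, West.

Lowland 1, Coastal 1, West 1, Central 9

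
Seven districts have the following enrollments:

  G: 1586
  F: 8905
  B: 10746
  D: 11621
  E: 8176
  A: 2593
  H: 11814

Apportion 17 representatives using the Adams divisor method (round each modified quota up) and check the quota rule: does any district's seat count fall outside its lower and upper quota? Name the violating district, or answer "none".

Standard quotas: G 0.486, F 2.731, B 3.295, D 3.563, E 2.507, A 0.795, H 3.623.
Adams allocation: G 1, F 3, B 3, D 3, E 3, A 1, H 3.
Every allocation lies between the lower and upper quota.

none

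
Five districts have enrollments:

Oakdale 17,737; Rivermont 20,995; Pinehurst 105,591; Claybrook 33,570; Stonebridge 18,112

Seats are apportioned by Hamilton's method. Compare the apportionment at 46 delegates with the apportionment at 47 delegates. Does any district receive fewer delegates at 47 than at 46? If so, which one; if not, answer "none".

none

At 46 seats: Oakdale 4, Rivermont 5, Pinehurst 25, Claybrook 8, Stonebridge 4.
At 47 seats: Oakdale 4, Rivermont 5, Pinehurst 25, Claybrook 8, Stonebridge 5.
No district's allocation decreased.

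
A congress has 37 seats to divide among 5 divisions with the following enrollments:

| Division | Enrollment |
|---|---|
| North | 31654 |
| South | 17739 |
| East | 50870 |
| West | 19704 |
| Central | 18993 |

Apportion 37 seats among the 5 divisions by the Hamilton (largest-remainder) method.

Standard divisor: 138960 ÷ 37 ≈ 3755.676.
Standard quotas: North 8.4283, South 4.7233, East 13.5448, West 5.2465, Central 5.0571.
Lower quotas: North 8, South 4, East 13, West 5, Central 5 (sum 35, leaving 2 seats).
Remainders in descending order: South 0.7233, East 0.5448, North 0.4283, West 0.2465, Central 0.0571.
Largest remainders: South, East receive the extra seats.

North: 8; South: 5; East: 14; West: 5; Central: 5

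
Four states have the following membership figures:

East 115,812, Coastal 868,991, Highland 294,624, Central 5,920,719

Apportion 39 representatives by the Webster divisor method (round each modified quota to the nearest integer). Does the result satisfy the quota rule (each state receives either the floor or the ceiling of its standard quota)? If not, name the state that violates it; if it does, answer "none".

Standard quotas: East 0.627, Coastal 4.707, Highland 1.596, Central 32.070.
Webster allocation: East 1, Coastal 5, Highland 2, Central 31.
Central has quota 32.070 (lower 32, upper 33) but receives 31 — outside the quota interval.

Central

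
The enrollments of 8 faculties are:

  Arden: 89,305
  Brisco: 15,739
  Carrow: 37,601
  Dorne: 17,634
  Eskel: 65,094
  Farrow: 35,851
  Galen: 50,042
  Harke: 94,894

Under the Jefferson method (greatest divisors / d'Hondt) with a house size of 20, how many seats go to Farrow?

Standard divisor 406160/20 ≈ 20308; standard quotas: Arden 4.398, Brisco 0.775, Carrow 1.852, Dorne 0.868, Eskel 3.205, Farrow 1.765, Galen 2.464, Harke 4.673.
Rounding down gives 4, 0, 1, 0, 3, 1, 2, 4 = 15 seats, so the divisor must be adjusted.
With modified divisor 17200: modified quotas Arden 5.192, Brisco 0.915, Carrow 2.186, Dorne 1.025, Eskel 3.785, Farrow 2.084, Galen 2.909, Harke 5.517.
Rounding down: Arden 5, Brisco 0, Carrow 2, Dorne 1, Eskel 3, Farrow 2, Galen 2, Harke 5 (total 20).
Farrow receives 2.

2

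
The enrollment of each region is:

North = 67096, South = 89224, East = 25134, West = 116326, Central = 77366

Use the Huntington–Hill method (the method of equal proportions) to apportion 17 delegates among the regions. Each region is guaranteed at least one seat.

With divisor 21786: modified quotas North 3.080, South 4.095, East 1.154, West 5.339, Central 3.551.
Geometric-mean thresholds: North √(3·4)=3.464, South √(4·5)=4.472, East √(1·2)=1.414, West √(5·6)=5.477, Central √(3·4)=3.464.
Each quota rounded against its threshold gives North 3, South 4, East 1, West 5, Central 4 (total 17).

North 3, South 4, East 1, West 5, Central 4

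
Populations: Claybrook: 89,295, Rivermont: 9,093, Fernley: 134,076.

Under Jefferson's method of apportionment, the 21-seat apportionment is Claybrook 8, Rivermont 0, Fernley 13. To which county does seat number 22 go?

Priority for the next seat is population ÷ (current seats + 1).
Priorities: Claybrook 9921.667, Rivermont 9093.000, Fernley 9576.857.
Highest priority: Claybrook.

Claybrook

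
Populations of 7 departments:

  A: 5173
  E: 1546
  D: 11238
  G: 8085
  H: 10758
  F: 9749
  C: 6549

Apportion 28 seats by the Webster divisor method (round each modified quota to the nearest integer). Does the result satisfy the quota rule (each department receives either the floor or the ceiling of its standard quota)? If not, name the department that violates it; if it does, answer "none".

Standard quotas: A 2.728, E 0.815, D 5.926, G 4.263, H 5.673, F 5.141, C 3.453.
Webster allocation: A 3, E 1, D 6, G 4, H 6, F 5, C 3.
Every allocation lies between the lower and upper quota.

none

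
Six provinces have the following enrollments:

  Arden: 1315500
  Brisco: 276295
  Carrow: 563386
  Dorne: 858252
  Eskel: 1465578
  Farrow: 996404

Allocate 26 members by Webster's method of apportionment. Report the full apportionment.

Standard divisor 5475415/26 ≈ 210592.885; standard quotas: Arden 6.247, Brisco 1.312, Carrow 2.675, Dorne 4.075, Eskel 6.959, Farrow 4.731.
Rounding to the nearest integer gives Arden 6, Brisco 1, Carrow 3, Dorne 4, Eskel 7, Farrow 5 — total 26, matching the house size, so no adjustment is needed.

Arden=6, Brisco=1, Carrow=3, Dorne=4, Eskel=7, Farrow=5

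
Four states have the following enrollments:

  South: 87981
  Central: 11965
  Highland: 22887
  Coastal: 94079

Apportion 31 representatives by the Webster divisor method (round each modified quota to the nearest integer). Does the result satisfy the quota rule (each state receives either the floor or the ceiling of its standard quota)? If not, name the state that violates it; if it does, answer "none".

none

Standard quotas: South 12.574, Central 1.710, Highland 3.271, Coastal 13.445.
Webster allocation: South 13, Central 2, Highland 3, Coastal 13.
Every allocation lies between the lower and upper quota.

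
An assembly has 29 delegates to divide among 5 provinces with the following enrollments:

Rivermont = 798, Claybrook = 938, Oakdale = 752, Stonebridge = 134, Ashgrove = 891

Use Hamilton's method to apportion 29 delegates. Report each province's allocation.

Rivermont 7; Claybrook 8; Oakdale 6; Stonebridge 1; Ashgrove 7

Total 3513; standard divisor 3513/29 ≈ 121.138.
Standard quotas: Rivermont 6.588, Claybrook 7.743, Oakdale 6.208, Stonebridge 1.106, Ashgrove 7.355.
Lower quotas: Rivermont 6, Claybrook 7, Oakdale 6, Stonebridge 1, Ashgrove 7 (sum 27, leaving 2 seats).
Remainders in descending order: Claybrook 0.743, Rivermont 0.588, Ashgrove 0.355, Oakdale 0.208, Stonebridge 0.106.
Largest remainders: Claybrook, Rivermont receive the extra seats.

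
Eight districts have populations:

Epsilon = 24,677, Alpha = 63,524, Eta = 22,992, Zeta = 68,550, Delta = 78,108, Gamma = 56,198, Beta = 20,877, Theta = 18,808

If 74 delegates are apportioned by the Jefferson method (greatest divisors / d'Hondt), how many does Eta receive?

Standard divisor 353734/74 ≈ 4780.189; standard quotas: Epsilon 5.162, Alpha 13.289, Eta 4.810, Zeta 14.340, Delta 16.340, Gamma 11.756, Beta 4.367, Theta 3.935.
Rounding down gives 5, 13, 4, 14, 16, 11, 4, 3 = 70 seats, so the divisor must be adjusted.
With modified divisor 4580: modified quotas Epsilon 5.388, Alpha 13.870, Eta 5.020, Zeta 14.967, Delta 17.054, Gamma 12.270, Beta 4.558, Theta 4.107.
Rounding down: Epsilon 5, Alpha 13, Eta 5, Zeta 14, Delta 17, Gamma 12, Beta 4, Theta 4 (total 74).
Eta receives 5.

5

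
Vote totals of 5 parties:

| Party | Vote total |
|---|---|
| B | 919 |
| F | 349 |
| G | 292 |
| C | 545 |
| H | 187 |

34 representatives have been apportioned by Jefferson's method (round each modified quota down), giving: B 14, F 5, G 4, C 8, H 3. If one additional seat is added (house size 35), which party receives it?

Priority for the next seat is population ÷ (current seats + 1).
Priorities: B 61.267, F 58.167, G 58.400, C 60.556, H 46.750.
Highest priority: B.

B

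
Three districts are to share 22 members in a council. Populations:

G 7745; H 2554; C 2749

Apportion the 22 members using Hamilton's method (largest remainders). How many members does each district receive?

Total 13048; standard divisor 13048/22 ≈ 593.091.
Standard quotas: G 13.0587, H 4.3063, C 4.6350.
Lower quotas: G 13, H 4, C 4 (sum 21, leaving 1 seat).
Remainders in descending order: C 0.6350, H 0.3063, G 0.0587.
The surplus seat goes to C.

G=13, H=4, C=5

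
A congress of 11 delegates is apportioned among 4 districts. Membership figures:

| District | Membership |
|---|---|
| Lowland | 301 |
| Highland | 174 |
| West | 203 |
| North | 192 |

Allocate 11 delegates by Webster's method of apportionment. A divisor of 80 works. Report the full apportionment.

With modified divisor 80: modified quotas Lowland 3.763, Highland 2.175, West 2.538, North 2.400.
Rounding to the nearest integer: Lowland 4, Highland 2, West 3, North 2 (total 11).

Lowland 4, Highland 2, West 3, North 2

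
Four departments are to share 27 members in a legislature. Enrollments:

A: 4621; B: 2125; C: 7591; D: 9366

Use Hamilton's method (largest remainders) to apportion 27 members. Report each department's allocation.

A 5, B 2, C 9, D 11

The standard divisor is 23703/27 ≈ 877.889.
Standard quotas: A 5.2638, B 2.4206, C 8.6469, D 10.6688.
Lower quotas: A 5, B 2, C 8, D 10 (sum 25, leaving 2 seats).
Remainders in descending order: D 0.6688, C 0.6469, B 0.4206, A 0.2638.
The surplus seats go to D, C.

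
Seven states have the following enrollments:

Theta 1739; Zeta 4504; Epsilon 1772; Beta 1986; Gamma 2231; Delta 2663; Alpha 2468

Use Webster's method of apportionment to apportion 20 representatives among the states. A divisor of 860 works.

Theta 2, Zeta 5, Epsilon 2, Beta 2, Gamma 3, Delta 3, Alpha 3

With modified divisor 860: modified quotas Theta 2.022, Zeta 5.237, Epsilon 2.060, Beta 2.309, Gamma 2.594, Delta 3.097, Alpha 2.870.
Rounding to the nearest integer: Theta 2, Zeta 5, Epsilon 2, Beta 2, Gamma 3, Delta 3, Alpha 3 (total 20).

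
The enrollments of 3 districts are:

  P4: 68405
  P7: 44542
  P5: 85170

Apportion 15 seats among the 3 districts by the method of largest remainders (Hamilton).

The standard divisor is 198117/15 ≈ 13207.8.
Standard quotas: P4 5.1791, P7 3.3724, P5 6.4485.
Lower quotas: P4 5, P7 3, P5 6 (sum 14, leaving 1 seat).
Remainders in descending order: P5 0.4485, P7 0.3724, P4 0.1791.
Largest remainder: P5 receives the extra seat.

P4 5, P7 3, P5 7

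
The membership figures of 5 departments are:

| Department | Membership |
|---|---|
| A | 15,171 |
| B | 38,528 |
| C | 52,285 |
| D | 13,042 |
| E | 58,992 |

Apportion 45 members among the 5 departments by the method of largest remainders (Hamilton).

A=4, B=10, C=13, D=3, E=15

Standard divisor: 178018 ÷ 45 ≈ 3955.956.
Standard quotas: A 3.8350, B 9.7392, C 13.2168, D 3.2968, E 14.9122.
Lower quotas: A 3, B 9, C 13, D 3, E 14 (sum 42, leaving 3 seats).
Remainders in descending order: E 0.9122, A 0.8350, B 0.7392, D 0.2968, C 0.2168.
The surplus seats go to E, A, B.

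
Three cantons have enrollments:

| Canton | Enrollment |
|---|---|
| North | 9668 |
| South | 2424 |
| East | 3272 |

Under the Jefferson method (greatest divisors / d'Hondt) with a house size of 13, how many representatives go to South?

2

Standard divisor 15364/13 ≈ 1181.846; standard quotas: North 8.180, South 2.051, East 2.769.
Rounding down gives 8, 2, 2 = 12 seats, so the divisor must be adjusted.
With modified divisor 1080: modified quotas North 8.952, South 2.244, East 3.030.
Rounding down: North 8, South 2, East 3 (total 13).
South receives 2.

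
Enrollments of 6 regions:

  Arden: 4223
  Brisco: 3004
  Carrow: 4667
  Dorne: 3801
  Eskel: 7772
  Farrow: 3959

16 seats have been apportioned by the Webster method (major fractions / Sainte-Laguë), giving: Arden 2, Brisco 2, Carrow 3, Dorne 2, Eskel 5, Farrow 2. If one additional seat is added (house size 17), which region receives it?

Arden

Priority for the next seat is population ÷ (current seats + 0.5).
Priorities: Arden 1689.200, Brisco 1201.600, Carrow 1333.429, Dorne 1520.400, Eskel 1413.091, Farrow 1583.600.
Highest priority: Arden.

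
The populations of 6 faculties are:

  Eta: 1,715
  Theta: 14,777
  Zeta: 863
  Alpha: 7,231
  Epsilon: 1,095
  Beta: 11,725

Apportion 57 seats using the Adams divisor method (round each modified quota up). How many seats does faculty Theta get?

22

Standard divisor 37406/57 ≈ 656.246; standard quotas: Eta 2.613, Theta 22.517, Zeta 1.315, Alpha 11.019, Epsilon 1.669, Beta 17.867.
Rounding up gives 3, 23, 2, 12, 2, 18 = 60 seats, so the divisor must be adjusted.
With modified divisor 700: modified quotas Eta 2.450, Theta 21.110, Zeta 1.233, Alpha 10.330, Epsilon 1.564, Beta 16.750.
Rounding up: Eta 3, Theta 22, Zeta 2, Alpha 11, Epsilon 2, Beta 17 (total 57).
Theta receives 22.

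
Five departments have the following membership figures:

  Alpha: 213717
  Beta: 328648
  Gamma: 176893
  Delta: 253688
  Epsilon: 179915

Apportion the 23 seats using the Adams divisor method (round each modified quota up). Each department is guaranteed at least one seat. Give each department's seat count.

Standard divisor 1152861/23 ≈ 50124.391; standard quotas: Alpha 4.264, Beta 6.557, Gamma 3.529, Delta 5.061, Epsilon 3.589.
Rounding up gives 5, 7, 4, 6, 4 = 26 seats, so the divisor must be adjusted.
With modified divisor 56900: modified quotas Alpha 3.756, Beta 5.776, Gamma 3.109, Delta 4.458, Epsilon 3.162.
Rounding up: Alpha 4, Beta 6, Gamma 4, Delta 5, Epsilon 4 (total 23).

Alpha=4, Beta=6, Gamma=4, Delta=5, Epsilon=4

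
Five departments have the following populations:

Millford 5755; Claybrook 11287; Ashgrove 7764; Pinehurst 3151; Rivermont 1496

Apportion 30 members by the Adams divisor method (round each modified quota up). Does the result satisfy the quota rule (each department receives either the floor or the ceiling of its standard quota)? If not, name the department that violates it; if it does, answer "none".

none

Standard quotas: Millford 5.862, Claybrook 11.497, Ashgrove 7.908, Pinehurst 3.210, Rivermont 1.524.
Adams allocation: Millford 6, Claybrook 11, Ashgrove 8, Pinehurst 3, Rivermont 2.
Every allocation lies between the lower and upper quota.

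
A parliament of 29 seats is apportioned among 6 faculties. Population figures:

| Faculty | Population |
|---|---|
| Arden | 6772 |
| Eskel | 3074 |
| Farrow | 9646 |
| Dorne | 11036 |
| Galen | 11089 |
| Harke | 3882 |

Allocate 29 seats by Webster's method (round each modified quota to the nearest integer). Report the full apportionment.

Standard divisor 45499/29 ≈ 1568.931; standard quotas: Arden 4.316, Eskel 1.959, Farrow 6.148, Dorne 7.034, Galen 7.068, Harke 2.474.
Rounding to the nearest integer gives 4, 2, 6, 7, 7, 2 = 28 seats, so the divisor must be adjusted.
With modified divisor 1530: modified quotas Arden 4.426, Eskel 2.009, Farrow 6.305, Dorne 7.213, Galen 7.248, Harke 2.537.
Rounding to the nearest integer: Arden 4, Eskel 2, Farrow 6, Dorne 7, Galen 7, Harke 3 (total 29).

Arden 4; Eskel 2; Farrow 6; Dorne 7; Galen 7; Harke 3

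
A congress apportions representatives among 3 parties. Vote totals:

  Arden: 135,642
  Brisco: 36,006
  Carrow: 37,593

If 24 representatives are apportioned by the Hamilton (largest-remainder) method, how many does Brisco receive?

Standard divisor: 209241 ÷ 24 ≈ 8718.375.
Standard quotas: Arden 15.5582, Brisco 4.1299, Carrow 4.3119.
Lower quotas: Arden 15, Brisco 4, Carrow 4 (sum 23, leaving 1 seat).
Remainders in descending order: Arden 0.5582, Carrow 0.3119, Brisco 0.1299.
The surplus seat goes to Arden.
Brisco receives 4.

4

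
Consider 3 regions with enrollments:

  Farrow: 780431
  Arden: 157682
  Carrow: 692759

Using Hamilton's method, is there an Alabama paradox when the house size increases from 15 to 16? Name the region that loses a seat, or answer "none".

At 15 seats: Farrow 7, Arden 2, Carrow 6.
At 16 seats: Farrow 8, Arden 1, Carrow 7.
Arden drops from 2 to 1.

Arden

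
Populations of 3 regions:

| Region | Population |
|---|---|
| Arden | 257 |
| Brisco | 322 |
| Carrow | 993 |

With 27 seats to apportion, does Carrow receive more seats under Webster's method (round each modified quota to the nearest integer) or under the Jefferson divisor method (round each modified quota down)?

Webster: Arden 4, Brisco 6, Carrow 17.
Jefferson: Arden 4, Brisco 5, Carrow 18.
Carrow gets 17 under Webster and 18 under Jefferson.

Jefferson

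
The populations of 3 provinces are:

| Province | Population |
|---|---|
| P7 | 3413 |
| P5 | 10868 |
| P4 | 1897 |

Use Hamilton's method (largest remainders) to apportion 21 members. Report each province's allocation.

P7: 4, P5: 14, P4: 3

Total 16178; standard divisor 16178/21 ≈ 770.381.
Standard quotas: P7 4.4303, P5 14.1073, P4 2.4624.
Lower quotas: P7 4, P5 14, P4 2 (sum 20, leaving 1 seat).
Remainders in descending order: P4 0.4624, P7 0.4303, P5 0.1073.
Largest remainder: P4 receives the extra seat.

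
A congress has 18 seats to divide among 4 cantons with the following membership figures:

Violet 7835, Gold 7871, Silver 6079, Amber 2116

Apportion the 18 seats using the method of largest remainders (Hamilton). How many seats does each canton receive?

Violet 6, Gold 6, Silver 4, Amber 2

Standard divisor: 23901 ÷ 18 ≈ 1327.833.
Standard quotas: Violet 5.9006, Gold 5.9277, Silver 4.5781, Amber 1.5936.
Lower quotas: Violet 5, Gold 5, Silver 4, Amber 1 (sum 15, leaving 3 seats).
Remainders in descending order: Gold 0.9277, Violet 0.9006, Amber 0.5936, Silver 0.5781.
Largest remainders: Gold, Violet, Amber receive the extra seats.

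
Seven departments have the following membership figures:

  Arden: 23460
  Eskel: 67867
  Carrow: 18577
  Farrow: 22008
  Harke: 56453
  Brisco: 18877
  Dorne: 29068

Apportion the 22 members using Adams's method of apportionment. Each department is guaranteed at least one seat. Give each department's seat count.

Standard divisor 236310/22 ≈ 10741.364; standard quotas: Arden 2.184, Eskel 6.318, Carrow 1.729, Farrow 2.049, Harke 5.256, Brisco 1.757, Dorne 2.706.
Rounding up gives 3, 7, 2, 3, 6, 2, 3 = 26 seats, so the divisor must be adjusted.
With modified divisor 12700: modified quotas Arden 1.847, Eskel 5.344, Carrow 1.463, Farrow 1.733, Harke 4.445, Brisco 1.486, Dorne 2.289.
Rounding up: Arden 2, Eskel 6, Carrow 2, Farrow 2, Harke 5, Brisco 2, Dorne 3 (total 22).

Arden=2; Eskel=6; Carrow=2; Farrow=2; Harke=5; Brisco=2; Dorne=3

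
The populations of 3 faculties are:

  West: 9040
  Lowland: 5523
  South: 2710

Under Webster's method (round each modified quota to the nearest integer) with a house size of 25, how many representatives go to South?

Standard divisor 17273/25 ≈ 690.92; standard quotas: West 13.084, Lowland 7.994, South 3.922.
Rounding to the nearest integer gives West 13, Lowland 8, South 4 — total 25, matching the house size, so no adjustment is needed.
South receives 4.

4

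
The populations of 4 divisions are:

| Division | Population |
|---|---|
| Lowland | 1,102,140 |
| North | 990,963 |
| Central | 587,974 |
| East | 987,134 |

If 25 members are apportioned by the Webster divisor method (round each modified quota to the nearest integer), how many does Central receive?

Standard divisor 3668211/25 ≈ 146728.44; standard quotas: Lowland 7.511, North 6.754, Central 4.007, East 6.728.
Rounding to the nearest integer gives 8, 7, 4, 7 = 26 seats, so the divisor must be adjusted.
With modified divisor 149400: modified quotas Lowland 7.377, North 6.633, Central 3.936, East 6.607.
Rounding to the nearest integer: Lowland 7, North 7, Central 4, East 7 (total 25).
Central receives 4.

4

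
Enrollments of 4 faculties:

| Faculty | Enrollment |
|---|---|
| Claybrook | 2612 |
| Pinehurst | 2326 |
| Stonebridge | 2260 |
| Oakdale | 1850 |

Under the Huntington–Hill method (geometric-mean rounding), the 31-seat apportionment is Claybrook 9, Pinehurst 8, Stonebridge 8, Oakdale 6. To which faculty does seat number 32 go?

Oakdale

Priority for the next seat is population ÷ (√(s·(s+1))).
Priorities: Claybrook 275.329, Pinehurst 274.122, Stonebridge 266.344, Oakdale 285.461.
Highest priority: Oakdale.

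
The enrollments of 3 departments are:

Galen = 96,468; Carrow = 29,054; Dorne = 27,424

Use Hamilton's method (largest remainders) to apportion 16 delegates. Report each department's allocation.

Standard divisor: 152946 ÷ 16 ≈ 9559.125.
Standard quotas: Galen 10.0917, Carrow 3.0394, Dorne 2.8689.
Lower quotas: Galen 10, Carrow 3, Dorne 2 (sum 15, leaving 1 seat).
Remainders in descending order: Dorne 0.8689, Galen 0.0917, Carrow 0.0394.
The surplus seat goes to Dorne.

Galen=10, Carrow=3, Dorne=3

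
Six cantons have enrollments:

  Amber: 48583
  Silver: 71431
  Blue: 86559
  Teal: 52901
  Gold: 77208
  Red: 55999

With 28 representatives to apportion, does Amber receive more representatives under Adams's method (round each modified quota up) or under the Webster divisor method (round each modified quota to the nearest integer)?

Adams

Adams: Amber 4, Silver 5, Blue 6, Teal 4, Gold 5, Red 4.
Webster: Amber 3, Silver 5, Blue 6, Teal 4, Gold 6, Red 4.
Amber gets 4 under Adams and 3 under Webster.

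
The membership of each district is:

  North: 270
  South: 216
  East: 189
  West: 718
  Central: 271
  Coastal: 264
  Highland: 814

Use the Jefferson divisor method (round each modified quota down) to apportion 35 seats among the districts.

Standard divisor 2742/35 ≈ 78.343; standard quotas: North 3.446, South 2.757, East 2.412, West 9.165, Central 3.459, Coastal 3.370, Highland 10.390.
Rounding down gives 3, 2, 2, 9, 3, 3, 10 = 32 seats, so the divisor must be adjusted.
With modified divisor 70: modified quotas North 3.857, South 3.086, East 2.700, West 10.257, Central 3.871, Coastal 3.771, Highland 11.629.
Rounding down: North 3, South 3, East 2, West 10, Central 3, Coastal 3, Highland 11 (total 35).

North 3; South 3; East 2; West 10; Central 3; Coastal 3; Highland 11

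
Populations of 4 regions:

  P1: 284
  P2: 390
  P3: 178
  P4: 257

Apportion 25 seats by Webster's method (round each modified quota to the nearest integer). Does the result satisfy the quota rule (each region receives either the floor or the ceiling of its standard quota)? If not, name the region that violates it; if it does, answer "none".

Standard quotas: P1 6.402, P2 8.792, P3 4.013, P4 5.794.
Webster allocation: P1 6, P2 9, P3 4, P4 6.
Every allocation lies between the lower and upper quota.

none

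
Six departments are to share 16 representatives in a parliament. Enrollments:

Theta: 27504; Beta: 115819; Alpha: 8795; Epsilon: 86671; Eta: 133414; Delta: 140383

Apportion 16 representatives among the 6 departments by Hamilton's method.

Total 512586; standard divisor 512586/16 ≈ 32036.625.
Standard quotas: Theta 0.8585, Beta 3.6152, Alpha 0.2745, Epsilon 2.7054, Eta 4.1644, Delta 4.3820.
Lower quotas: Theta 0, Beta 3, Alpha 0, Epsilon 2, Eta 4, Delta 4 (sum 13, leaving 3 seats).
Remainders in descending order: Theta 0.8585, Epsilon 0.7054, Beta 0.6152, Delta 0.3820, Alpha 0.2745, Eta 0.1644.
Largest remainders: Theta, Epsilon, Beta receive the extra seats.

Theta=1; Beta=4; Alpha=0; Epsilon=3; Eta=4; Delta=4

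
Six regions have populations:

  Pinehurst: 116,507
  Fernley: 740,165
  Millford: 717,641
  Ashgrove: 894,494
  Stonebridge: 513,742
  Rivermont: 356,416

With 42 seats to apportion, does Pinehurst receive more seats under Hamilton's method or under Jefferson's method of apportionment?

Hamilton: Pinehurst 2, Fernley 9, Millford 9, Ashgrove 11, Stonebridge 6, Rivermont 5.
Jefferson: Pinehurst 1, Fernley 10, Millford 9, Ashgrove 12, Stonebridge 6, Rivermont 4.
Pinehurst gets 2 under Hamilton and 1 under Jefferson.

Hamilton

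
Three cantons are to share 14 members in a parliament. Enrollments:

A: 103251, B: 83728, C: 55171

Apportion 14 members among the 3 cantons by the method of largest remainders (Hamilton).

A 6, B 5, C 3

Standard divisor: 242150 ÷ 14 ≈ 17296.429.
Standard quotas: A 5.9695, B 4.8408, C 3.1897.
Lower quotas: A 5, B 4, C 3 (sum 12, leaving 2 seats).
Remainders in descending order: A 0.9695, B 0.8408, C 0.1897.
Largest remainders: A, B receive the extra seats.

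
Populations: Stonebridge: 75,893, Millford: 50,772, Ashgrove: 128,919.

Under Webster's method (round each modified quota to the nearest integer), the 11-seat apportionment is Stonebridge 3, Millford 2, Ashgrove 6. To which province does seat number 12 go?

Priority for the next seat is population ÷ (current seats + 0.5).
Priorities: Stonebridge 21683.714, Millford 20308.800, Ashgrove 19833.692.
Highest priority: Stonebridge.

Stonebridge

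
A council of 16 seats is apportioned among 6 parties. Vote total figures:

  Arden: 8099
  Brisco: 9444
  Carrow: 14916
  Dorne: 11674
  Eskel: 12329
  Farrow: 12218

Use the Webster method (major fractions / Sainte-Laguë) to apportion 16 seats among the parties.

Standard divisor 68680/16 ≈ 4292.5; standard quotas: Arden 1.887, Brisco 2.200, Carrow 3.475, Dorne 2.720, Eskel 2.872, Farrow 2.846.
Rounding to the nearest integer gives Arden 2, Brisco 2, Carrow 3, Dorne 3, Eskel 3, Farrow 3 — total 16, matching the house size, so no adjustment is needed.

Arden=2, Brisco=2, Carrow=3, Dorne=3, Eskel=3, Farrow=3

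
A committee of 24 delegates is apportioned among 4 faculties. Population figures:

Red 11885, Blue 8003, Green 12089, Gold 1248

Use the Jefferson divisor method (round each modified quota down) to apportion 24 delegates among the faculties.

Red: 9, Blue: 6, Green: 9, Gold: 0

Standard divisor 33225/24 ≈ 1384.375; standard quotas: Red 8.585, Blue 5.781, Green 8.732, Gold 0.901.
Rounding down gives 8, 5, 8, 0 = 21 seats, so the divisor must be adjusted.
With modified divisor 1300: modified quotas Red 9.142, Blue 6.156, Green 9.299, Gold 0.960.
Rounding down: Red 9, Blue 6, Green 9, Gold 0 (total 24).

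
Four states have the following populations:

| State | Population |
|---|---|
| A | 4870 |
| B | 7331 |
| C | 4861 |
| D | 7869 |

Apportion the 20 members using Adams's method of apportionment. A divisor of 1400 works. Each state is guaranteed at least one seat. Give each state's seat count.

A 4; B 6; C 4; D 6

With modified divisor 1400: modified quotas A 3.479, B 5.236, C 3.472, D 5.621.
Rounding up: A 4, B 6, C 4, D 6 (total 20).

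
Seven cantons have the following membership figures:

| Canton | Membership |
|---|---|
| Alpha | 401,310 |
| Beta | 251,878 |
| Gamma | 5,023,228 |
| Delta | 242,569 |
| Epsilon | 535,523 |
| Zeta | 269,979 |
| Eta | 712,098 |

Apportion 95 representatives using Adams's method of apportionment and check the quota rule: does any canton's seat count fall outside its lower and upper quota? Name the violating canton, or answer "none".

Standard quotas: Alpha 5.127, Beta 3.218, Gamma 64.170, Delta 3.099, Epsilon 6.841, Zeta 3.449, Eta 9.097.
Adams allocation: Alpha 5, Beta 4, Gamma 63, Delta 3, Epsilon 7, Zeta 4, Eta 9.
Gamma has quota 64.170 (lower 64, upper 65) but receives 63 — outside the quota interval.

Gamma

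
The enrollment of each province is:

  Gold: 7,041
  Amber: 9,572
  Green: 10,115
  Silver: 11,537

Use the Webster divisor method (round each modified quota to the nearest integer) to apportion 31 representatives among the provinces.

Gold 6; Amber 8; Green 8; Silver 9

Standard divisor 38265/31 ≈ 1234.355; standard quotas: Gold 5.704, Amber 7.755, Green 8.195, Silver 9.347.
Rounding to the nearest integer gives Gold 6, Amber 8, Green 8, Silver 9 — total 31, matching the house size, so no adjustment is needed.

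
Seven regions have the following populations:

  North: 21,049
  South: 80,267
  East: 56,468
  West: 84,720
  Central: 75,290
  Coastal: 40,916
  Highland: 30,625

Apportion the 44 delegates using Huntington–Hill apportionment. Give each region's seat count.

North=2, South=9, East=6, West=10, Central=9, Coastal=5, Highland=3

With divisor 8857: modified quotas North 2.377, South 9.063, East 6.376, West 9.565, Central 8.501, Coastal 4.620, Highland 3.458.
Geometric-mean thresholds: North √(2·3)=2.449, South √(9·10)=9.487, East √(6·7)=6.481, West √(9·10)=9.487, Central √(8·9)=8.485, Coastal √(4·5)=4.472, Highland √(3·4)=3.464.
Each quota rounded against its threshold gives North 2, South 9, East 6, West 10, Central 9, Coastal 5, Highland 3 (total 44).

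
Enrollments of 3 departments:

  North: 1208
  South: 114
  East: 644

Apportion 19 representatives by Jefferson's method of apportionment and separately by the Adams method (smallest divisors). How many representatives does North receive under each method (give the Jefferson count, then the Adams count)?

12 and 11

Jefferson: North 12, South 1, East 6.
Adams: North 11, South 2, East 6.
North gets 12 under Jefferson and 11 under Adams.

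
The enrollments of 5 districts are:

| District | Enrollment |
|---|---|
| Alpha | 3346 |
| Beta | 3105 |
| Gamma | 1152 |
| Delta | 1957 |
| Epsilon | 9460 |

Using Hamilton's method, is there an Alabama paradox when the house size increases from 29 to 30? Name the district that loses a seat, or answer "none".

At 29 seats: Alpha 5, Beta 5, Gamma 2, Delta 3, Epsilon 14.
At 30 seats: Alpha 5, Beta 5, Gamma 2, Delta 3, Epsilon 15.
No district's allocation decreased.

none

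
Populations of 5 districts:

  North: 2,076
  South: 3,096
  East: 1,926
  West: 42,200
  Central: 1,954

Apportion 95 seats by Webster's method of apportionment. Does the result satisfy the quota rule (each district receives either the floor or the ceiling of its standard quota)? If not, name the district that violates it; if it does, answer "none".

Standard quotas: North 3.848, South 5.739, East 3.570, West 78.221, Central 3.622.
Webster allocation: North 4, South 6, East 4, West 77, Central 4.
West has quota 78.221 (lower 78, upper 79) but receives 77 — outside the quota interval.

West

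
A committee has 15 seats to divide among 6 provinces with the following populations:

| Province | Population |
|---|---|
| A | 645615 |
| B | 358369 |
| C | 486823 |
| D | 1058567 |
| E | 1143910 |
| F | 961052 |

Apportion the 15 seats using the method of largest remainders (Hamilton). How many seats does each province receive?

Total 4654336; standard divisor 4654336/15 ≈ 310289.067.
Standard quotas: A 2.0807, B 1.1550, C 1.5689, D 3.4116, E 3.6866, F 3.0973.
Lower quotas: A 2, B 1, C 1, D 3, E 3, F 3 (sum 13, leaving 2 seats).
Remainders in descending order: E 0.6866, C 0.5689, D 0.4116, B 0.1550, F 0.0973, A 0.0807.
Largest remainders: E, C receive the extra seats.

A=2, B=1, C=2, D=3, E=4, F=3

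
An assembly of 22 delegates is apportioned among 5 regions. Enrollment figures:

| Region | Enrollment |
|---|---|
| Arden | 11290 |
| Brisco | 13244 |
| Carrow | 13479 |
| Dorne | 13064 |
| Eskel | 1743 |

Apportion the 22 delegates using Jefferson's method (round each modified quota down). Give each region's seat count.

Standard divisor 52820/22 ≈ 2400.909; standard quotas: Arden 4.702, Brisco 5.516, Carrow 5.614, Dorne 5.441, Eskel 0.726.
Rounding down gives 4, 5, 5, 5, 0 = 19 seats, so the divisor must be adjusted.
With modified divisor 2190: modified quotas Arden 5.155, Brisco 6.047, Carrow 6.155, Dorne 5.965, Eskel 0.796.
Rounding down: Arden 5, Brisco 6, Carrow 6, Dorne 5, Eskel 0 (total 22).

Arden 5, Brisco 6, Carrow 6, Dorne 5, Eskel 0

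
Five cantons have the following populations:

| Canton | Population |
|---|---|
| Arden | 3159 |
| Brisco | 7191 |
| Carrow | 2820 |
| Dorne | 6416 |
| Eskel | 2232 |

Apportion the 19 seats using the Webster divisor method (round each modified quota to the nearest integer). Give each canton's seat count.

Standard divisor 21818/19 ≈ 1148.316; standard quotas: Arden 2.751, Brisco 6.262, Carrow 2.456, Dorne 5.587, Eskel 1.944.
Rounding to the nearest integer gives Arden 3, Brisco 6, Carrow 2, Dorne 6, Eskel 2 — total 19, matching the house size, so no adjustment is needed.

Arden 3, Brisco 6, Carrow 2, Dorne 6, Eskel 2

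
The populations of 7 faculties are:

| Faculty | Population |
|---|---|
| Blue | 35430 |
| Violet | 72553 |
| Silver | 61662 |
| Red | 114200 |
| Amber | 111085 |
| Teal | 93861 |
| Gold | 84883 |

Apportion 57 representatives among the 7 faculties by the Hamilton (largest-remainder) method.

Standard divisor: 573674 ÷ 57 ≈ 10064.456.
Standard quotas: Blue 3.5203, Violet 7.2088, Silver 6.1267, Red 11.3469, Amber 11.0374, Teal 9.3260, Gold 8.4339.
Lower quotas: Blue 3, Violet 7, Silver 6, Red 11, Amber 11, Teal 9, Gold 8 (sum 55, leaving 2 seats).
Remainders in descending order: Blue 0.5203, Gold 0.4339, Red 0.3469, Teal 0.3260, Violet 0.2088, Silver 0.1267, Amber 0.0374.
Largest remainders: Blue, Gold receive the extra seats.

Blue 4, Violet 7, Silver 6, Red 11, Amber 11, Teal 9, Gold 9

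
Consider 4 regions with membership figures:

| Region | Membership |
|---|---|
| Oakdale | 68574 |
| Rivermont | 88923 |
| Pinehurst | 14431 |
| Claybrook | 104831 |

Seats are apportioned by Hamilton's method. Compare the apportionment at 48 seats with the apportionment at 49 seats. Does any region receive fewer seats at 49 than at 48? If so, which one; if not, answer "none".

At 48 seats: Oakdale 12, Rivermont 15, Pinehurst 3, Claybrook 18.
At 49 seats: Oakdale 12, Rivermont 16, Pinehurst 2, Claybrook 19.
Pinehurst drops from 3 to 2.

Pinehurst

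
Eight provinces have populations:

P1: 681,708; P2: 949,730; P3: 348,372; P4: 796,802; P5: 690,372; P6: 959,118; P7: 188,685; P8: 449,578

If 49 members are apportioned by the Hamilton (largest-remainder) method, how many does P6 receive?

Total 5064365; standard divisor 5064365/49 ≈ 103354.388.
Standard quotas: P1 6.5958, P2 9.1891, P3 3.3707, P4 7.7094, P5 6.6797, P6 9.2799, P7 1.8256, P8 4.3499.
Lower quotas: P1 6, P2 9, P3 3, P4 7, P5 6, P6 9, P7 1, P8 4 (sum 45, leaving 4 seats).
Remainders in descending order: P7 0.8256, P4 0.7094, P5 0.6797, P1 0.5958, P3 0.3707, P8 0.3499, P6 0.2799, P2 0.1891.
Largest remainders: P7, P4, P5, P1 receive the extra seats.
P6 receives 9.

9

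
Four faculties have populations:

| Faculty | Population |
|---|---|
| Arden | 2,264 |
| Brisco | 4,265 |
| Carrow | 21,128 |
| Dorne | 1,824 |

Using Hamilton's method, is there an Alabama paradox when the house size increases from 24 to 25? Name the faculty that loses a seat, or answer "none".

Dorne

At 24 seats: Arden 2, Brisco 3, Carrow 17, Dorne 2.
At 25 seats: Arden 2, Brisco 4, Carrow 18, Dorne 1.
Dorne drops from 2 to 1.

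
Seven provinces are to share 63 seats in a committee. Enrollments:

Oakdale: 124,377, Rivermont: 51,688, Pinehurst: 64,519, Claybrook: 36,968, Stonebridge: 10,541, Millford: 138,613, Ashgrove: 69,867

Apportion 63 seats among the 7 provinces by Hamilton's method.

Oakdale: 16; Rivermont: 6; Pinehurst: 8; Claybrook: 5; Stonebridge: 1; Millford: 18; Ashgrove: 9

Standard divisor: 496573 ÷ 63 ≈ 7882.111.
Standard quotas: Oakdale 15.7797, Rivermont 6.5576, Pinehurst 8.1855, Claybrook 4.6901, Stonebridge 1.3373, Millford 17.5858, Ashgrove 8.8640.
Lower quotas: Oakdale 15, Rivermont 6, Pinehurst 8, Claybrook 4, Stonebridge 1, Millford 17, Ashgrove 8 (sum 59, leaving 4 seats).
Remainders in descending order: Ashgrove 0.8640, Oakdale 0.7797, Claybrook 0.6901, Millford 0.5858, Rivermont 0.5576, Stonebridge 0.3373, Pinehurst 0.1855.
The surplus seats go to Ashgrove, Oakdale, Claybrook, Millford.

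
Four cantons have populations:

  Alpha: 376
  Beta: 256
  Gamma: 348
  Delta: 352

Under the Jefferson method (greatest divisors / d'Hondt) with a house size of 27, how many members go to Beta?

Standard divisor 1332/27 ≈ 49.333; standard quotas: Alpha 7.622, Beta 5.189, Gamma 7.054, Delta 7.135.
Rounding down gives 7, 5, 7, 7 = 26 seats, so the divisor must be adjusted.
With modified divisor 46: modified quotas Alpha 8.174, Beta 5.565, Gamma 7.565, Delta 7.652.
Rounding down: Alpha 8, Beta 5, Gamma 7, Delta 7 (total 27).
Beta receives 5.

5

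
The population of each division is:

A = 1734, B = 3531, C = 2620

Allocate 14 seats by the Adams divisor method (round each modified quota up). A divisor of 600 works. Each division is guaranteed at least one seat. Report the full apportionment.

A: 3, B: 6, C: 5

With modified divisor 600: modified quotas A 2.890, B 5.885, C 4.367.
Rounding up: A 3, B 6, C 5 (total 14).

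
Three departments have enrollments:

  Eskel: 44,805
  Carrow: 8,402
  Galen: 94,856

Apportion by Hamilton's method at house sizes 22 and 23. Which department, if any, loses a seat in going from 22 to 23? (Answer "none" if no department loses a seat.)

none

At 22 seats: Eskel 7, Carrow 1, Galen 14.
At 23 seats: Eskel 7, Carrow 1, Galen 15.
No department's allocation decreased.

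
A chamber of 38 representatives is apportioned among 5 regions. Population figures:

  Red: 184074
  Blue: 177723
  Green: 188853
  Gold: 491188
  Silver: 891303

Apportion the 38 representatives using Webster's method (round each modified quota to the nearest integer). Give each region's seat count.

Red: 4, Blue: 3, Green: 4, Gold: 10, Silver: 17

Standard divisor 1933141/38 ≈ 50872.132; standard quotas: Red 3.618, Blue 3.494, Green 3.712, Gold 9.655, Silver 17.520.
Rounding to the nearest integer gives 4, 3, 4, 10, 18 = 39 seats, so the divisor must be adjusted.
With modified divisor 51300: modified quotas Red 3.588, Blue 3.464, Green 3.681, Gold 9.575, Silver 17.374.
Rounding to the nearest integer: Red 4, Blue 3, Green 4, Gold 10, Silver 17 (total 38).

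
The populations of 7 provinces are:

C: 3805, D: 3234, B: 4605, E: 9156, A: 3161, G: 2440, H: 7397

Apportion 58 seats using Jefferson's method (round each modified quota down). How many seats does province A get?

5

Standard divisor 33798/58 ≈ 582.724; standard quotas: C 6.530, D 5.550, B 7.903, E 15.712, A 5.425, G 4.187, H 12.694.
Rounding down gives 6, 5, 7, 15, 5, 4, 12 = 54 seats, so the divisor must be adjusted.
With modified divisor 541: modified quotas C 7.033, D 5.978, B 8.512, E 16.924, A 5.843, G 4.510, H 13.673.
Rounding down: C 7, D 5, B 8, E 16, A 5, G 4, H 13 (total 58).
A receives 5.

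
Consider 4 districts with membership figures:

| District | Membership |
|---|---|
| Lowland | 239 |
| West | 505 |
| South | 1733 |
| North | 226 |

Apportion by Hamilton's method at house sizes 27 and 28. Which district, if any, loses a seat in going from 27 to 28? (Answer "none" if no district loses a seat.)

none

At 27 seats: Lowland 3, West 5, South 17, North 2.
At 28 seats: Lowland 3, West 5, South 18, North 2.
No district's allocation decreased.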